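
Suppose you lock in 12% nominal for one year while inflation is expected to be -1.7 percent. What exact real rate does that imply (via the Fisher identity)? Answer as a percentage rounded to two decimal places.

By the Fisher identity, 1 + r = (1 + i)/(1 + π).
1 + r = 1.12000 / 0.98300 = 1.139369
r = 1.139369 − 1 = 13.9369%, i.e. 13.94%.

13.94%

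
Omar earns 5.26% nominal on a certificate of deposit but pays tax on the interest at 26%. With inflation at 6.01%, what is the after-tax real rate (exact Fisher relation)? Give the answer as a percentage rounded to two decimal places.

-2.00%

After-tax nominal return = 5.26% × (1 − 0.26) = 3.8924%.
1 + r = 1.038924 / 1.06010 = 0.980025
After-tax real rate = 0.980025 − 1 → -2.00%.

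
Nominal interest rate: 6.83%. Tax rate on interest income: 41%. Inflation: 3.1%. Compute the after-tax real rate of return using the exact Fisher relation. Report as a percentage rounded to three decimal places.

0.902%

After-tax nominal return = 6.83% × (1 − 0.41) = 4.0297%.
1 + r = 1.040297 / 1.03100 = 1.009017
After-tax real rate = 1.009017 − 1 → 0.902%.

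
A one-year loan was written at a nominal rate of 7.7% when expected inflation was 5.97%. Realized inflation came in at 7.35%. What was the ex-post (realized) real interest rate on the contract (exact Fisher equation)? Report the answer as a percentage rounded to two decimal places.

0.33%

Ex-post: (1 + 0.0770)/(1 + 0.0735) − 1 = 0.3260%
So the realized real rate is 0.33%.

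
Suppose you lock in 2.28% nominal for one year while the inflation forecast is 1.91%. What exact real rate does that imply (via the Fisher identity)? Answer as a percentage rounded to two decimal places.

By the Fisher identity, 1 + r = (1 + i)/(1 + π).
1 + r = 1.02280 / 1.01910 = 1.003631
r = 1.003631 − 1 = 0.3631%, i.e. 0.36%.

0.36%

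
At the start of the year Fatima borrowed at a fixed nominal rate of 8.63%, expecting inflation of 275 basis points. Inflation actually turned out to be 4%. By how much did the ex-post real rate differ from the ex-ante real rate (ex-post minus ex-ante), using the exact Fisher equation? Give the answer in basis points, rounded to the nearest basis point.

-127 basis points

Ex-ante: (1 + 0.0863)/(1 + 0.0275) − 1 = 5.7226%
Ex-post: (1 + 0.0863)/(1 + 0.0400) − 1 = 4.4519%
Difference (ex-post − ex-ante) = -1.2707% → -127 basis points.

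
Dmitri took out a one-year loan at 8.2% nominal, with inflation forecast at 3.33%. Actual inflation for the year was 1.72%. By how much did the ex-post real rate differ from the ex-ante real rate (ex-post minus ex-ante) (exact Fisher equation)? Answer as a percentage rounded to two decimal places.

1.66%

Ex-ante: (1 + 0.0820)/(1 + 0.0333) − 1 = 4.7131%
Ex-post: (1 + 0.0820)/(1 + 0.0172) − 1 = 6.3704%
Difference (ex-post − ex-ante) = 1.6574% → 1.66%.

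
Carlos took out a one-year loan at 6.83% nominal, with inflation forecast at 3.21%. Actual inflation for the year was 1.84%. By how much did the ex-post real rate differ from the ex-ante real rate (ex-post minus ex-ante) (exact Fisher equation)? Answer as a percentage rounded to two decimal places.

1.39%

Ex-ante: (1 + 0.0683)/(1 + 0.0321) − 1 = 3.5074%
Ex-post: (1 + 0.0683)/(1 + 0.0184) − 1 = 4.8998%
Difference (ex-post − ex-ante) = 1.3924% → 1.39%.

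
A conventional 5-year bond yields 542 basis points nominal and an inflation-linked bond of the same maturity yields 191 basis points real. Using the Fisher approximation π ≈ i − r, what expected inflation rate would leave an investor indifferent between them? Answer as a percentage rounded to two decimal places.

3.51%

π ≈ i − r = 5.42% − 1.91% → 3.51%.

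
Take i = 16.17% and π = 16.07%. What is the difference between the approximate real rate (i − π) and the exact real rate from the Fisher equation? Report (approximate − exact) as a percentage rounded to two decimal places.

0.01%

Approximate: r ≈ 16.170% − 16.070% = 0.1000%
Exact: (1 + 0.1617)/(1 + 0.1607) − 1 = 0.0862%
Error = 0.1000% − 0.0862% = 0.0138% → 0.01%.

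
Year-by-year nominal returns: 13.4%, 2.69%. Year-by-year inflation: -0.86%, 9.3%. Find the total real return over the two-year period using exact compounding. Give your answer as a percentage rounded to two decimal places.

7.47%

Nominal growth factor = 1.1340 × 1.0269 = 1.164505
Price-level growth factor = 0.9914 × 1.0930 = 1.083600
Real growth factor = 1.164505 / 1.083600 = 1.074663
Total real return = 1.074663 − 1 → 7.47%.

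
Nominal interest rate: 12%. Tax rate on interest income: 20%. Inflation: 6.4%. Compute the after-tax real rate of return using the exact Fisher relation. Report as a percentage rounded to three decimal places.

3.008%

After-tax nominal return = 12% × (1 − 0.2) = 9.6000%.
1 + r = 1.09600 / 1.06400 = 1.0300752
After-tax real rate = 1.0300752 − 1 → 3.008%.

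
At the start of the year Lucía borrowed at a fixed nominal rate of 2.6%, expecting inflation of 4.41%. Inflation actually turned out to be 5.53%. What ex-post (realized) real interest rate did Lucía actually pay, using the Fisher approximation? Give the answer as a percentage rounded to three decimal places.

-2.930%

Ex-post: 2.6% − 5.53% = -2.930%
So the realized real rate is -2.930%.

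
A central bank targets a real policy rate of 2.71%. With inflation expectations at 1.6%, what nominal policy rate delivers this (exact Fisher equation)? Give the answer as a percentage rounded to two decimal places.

4.35%

(1 + i) = (1 + r)(1 + π) = 1.02710 × 1.01600 = 1.0435336
i = 1.0435336 − 1, so the required nominal rate is 4.35%.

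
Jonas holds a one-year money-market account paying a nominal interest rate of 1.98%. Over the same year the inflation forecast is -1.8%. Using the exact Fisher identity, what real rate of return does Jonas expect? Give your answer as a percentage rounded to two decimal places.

1 + r = 1.01980 / 0.98200 = 1.038493
r = 1.038493 − 1 = 3.8493%, i.e. 3.85%.

3.85%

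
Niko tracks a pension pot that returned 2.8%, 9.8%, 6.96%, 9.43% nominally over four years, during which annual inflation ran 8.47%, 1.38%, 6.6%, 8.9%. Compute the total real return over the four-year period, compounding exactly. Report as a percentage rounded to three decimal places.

Nominal growth factor = 1.0280 × 1.0980 × 1.0696 × 1.0943 = 1.321153
Price-level growth factor = 1.0847 × 1.0138 × 1.0660 × 1.0890 = 1.276577
Real growth factor = 1.321153 / 1.276577 = 1.034919
Total real return = 1.034919 − 1 → 3.492%.

3.492%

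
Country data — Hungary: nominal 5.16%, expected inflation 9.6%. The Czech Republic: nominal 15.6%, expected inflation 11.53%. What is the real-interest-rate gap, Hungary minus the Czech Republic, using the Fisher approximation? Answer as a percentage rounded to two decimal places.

Hungary: 5.16% − 9.6% = -4.440%
The Czech Republic: 15.6% − 11.53% = 4.070%
Differential = -8.510% → -8.51%.

-8.51%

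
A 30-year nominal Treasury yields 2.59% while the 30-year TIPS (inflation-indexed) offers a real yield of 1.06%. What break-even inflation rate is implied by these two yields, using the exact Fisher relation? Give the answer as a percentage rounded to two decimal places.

1.51%

(1 + π) = (1 + i)/(1 + r) = 1.02590 / 1.01060 = 1.015140
Break-even inflation = 1.015140 − 1 → 1.51%.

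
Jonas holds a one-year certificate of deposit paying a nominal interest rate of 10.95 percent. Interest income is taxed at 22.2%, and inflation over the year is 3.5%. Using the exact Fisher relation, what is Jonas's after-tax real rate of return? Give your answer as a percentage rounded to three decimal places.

After-tax nominal return = 10.95% × (1 − 0.222) = 8.5191%.
1 + r = 1.085191 / 1.03500 = 1.048494
After-tax real rate = 1.048494 − 1 → 4.849%.

4.849%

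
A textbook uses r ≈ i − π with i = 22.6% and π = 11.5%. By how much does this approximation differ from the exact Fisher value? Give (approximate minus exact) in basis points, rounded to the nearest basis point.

Approximate: r ≈ 22.600% − 11.500% = 11.1000%
Exact: (1 + 0.2260)/(1 + 0.1150) − 1 = 9.9552%
Error = 11.1000% − 9.9552% = 1.1448% → 114 basis points.

114 basis points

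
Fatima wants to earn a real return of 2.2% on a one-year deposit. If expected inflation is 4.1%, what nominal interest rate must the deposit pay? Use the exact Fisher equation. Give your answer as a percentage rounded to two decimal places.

(1 + i) = (1 + r)(1 + π) = 1.02200 × 1.04100 = 1.063902
i = 1.063902 − 1, so the required nominal rate is 6.39%.

6.39%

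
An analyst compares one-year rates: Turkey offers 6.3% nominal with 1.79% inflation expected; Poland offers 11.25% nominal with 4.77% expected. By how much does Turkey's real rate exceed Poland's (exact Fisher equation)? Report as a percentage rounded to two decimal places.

-1.75%

Turkey: (1 + 0.0630)/(1 + 0.0179) − 1 = 4.4307%
Poland: (1 + 0.1125)/(1 + 0.0477) − 1 = 6.1850%
Differential = 4.4307% − 6.1850% = -1.7543% → -1.75%.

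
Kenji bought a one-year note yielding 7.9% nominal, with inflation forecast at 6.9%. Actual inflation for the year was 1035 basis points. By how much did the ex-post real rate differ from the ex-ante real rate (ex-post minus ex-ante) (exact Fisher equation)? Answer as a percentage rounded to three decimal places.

Ex-ante: (1 + 0.0790)/(1 + 0.0690) − 1 = 0.9355%
Ex-post: (1 + 0.0790)/(1 + 0.1035) − 1 = -2.2202%
Difference (ex-post − ex-ante) = -3.1557% → -3.156%.

-3.156%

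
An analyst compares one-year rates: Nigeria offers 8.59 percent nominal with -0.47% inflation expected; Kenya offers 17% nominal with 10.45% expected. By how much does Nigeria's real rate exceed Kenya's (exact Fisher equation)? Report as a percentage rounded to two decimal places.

Nigeria: (1 + 0.0859)/(1 − 0.0047) − 1 = 9.1028%
Kenya: (1 + 0.1700)/(1 + 0.1045) − 1 = 5.9303%
Differential = 9.1028% − 5.9303% = 3.1725% → 3.17%.

3.17%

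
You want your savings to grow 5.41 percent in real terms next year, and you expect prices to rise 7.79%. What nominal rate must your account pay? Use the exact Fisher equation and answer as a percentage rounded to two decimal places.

(1 + i) = (1 + r)(1 + π) = 1.05410 × 1.07790 = 1.13621439
i = 1.13621439 − 1, so the required nominal rate is 13.62%.

13.62%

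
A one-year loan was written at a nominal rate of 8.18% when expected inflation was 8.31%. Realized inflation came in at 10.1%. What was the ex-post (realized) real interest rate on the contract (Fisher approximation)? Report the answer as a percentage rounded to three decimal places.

Ex-post: 8.18% − 10.1% = -1.920%
So the realized real rate is -1.920%.

-1.920%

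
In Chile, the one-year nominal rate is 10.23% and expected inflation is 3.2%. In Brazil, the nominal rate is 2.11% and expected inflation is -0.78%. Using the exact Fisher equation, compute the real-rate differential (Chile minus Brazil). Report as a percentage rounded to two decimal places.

3.90%

Chile: (1 + 0.1023)/(1 + 0.0320) − 1 = 6.8120%
Brazil: (1 + 0.0211)/(1 − 0.0078) − 1 = 2.9127%
Differential = 6.8120% − 2.9127% = 3.8993% → 3.90%.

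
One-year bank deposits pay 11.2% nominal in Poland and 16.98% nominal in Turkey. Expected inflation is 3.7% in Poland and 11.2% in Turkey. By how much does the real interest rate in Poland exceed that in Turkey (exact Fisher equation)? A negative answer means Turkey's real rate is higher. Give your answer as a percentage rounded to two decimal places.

2.03%

Poland: (1 + 0.1120)/(1 + 0.0370) − 1 = 7.2324%
Turkey: (1 + 0.1698)/(1 + 0.1120) − 1 = 5.1978%
Differential = 7.2324% − 5.1978% = 2.0346% → 2.03%.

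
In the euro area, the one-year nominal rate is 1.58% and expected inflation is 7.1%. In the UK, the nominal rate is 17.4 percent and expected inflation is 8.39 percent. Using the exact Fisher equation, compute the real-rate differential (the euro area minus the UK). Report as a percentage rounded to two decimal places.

The euro area: (1 + 0.0158)/(1 + 0.0710) − 1 = -5.1541%
The UK: (1 + 0.1740)/(1 + 0.0839) − 1 = 8.3126%
Differential = -5.1541% − 8.3126% = -13.4666% → -13.47%.

-13.47%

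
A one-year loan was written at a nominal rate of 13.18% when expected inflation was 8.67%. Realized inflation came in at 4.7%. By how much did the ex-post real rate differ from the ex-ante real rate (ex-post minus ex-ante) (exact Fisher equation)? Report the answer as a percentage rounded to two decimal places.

3.95%

Ex-ante: (1 + 0.1318)/(1 + 0.0867) − 1 = 4.1502%
Ex-post: (1 + 0.1318)/(1 + 0.0470) − 1 = 8.0993%
Difference (ex-post − ex-ante) = 3.9492% → 3.95%.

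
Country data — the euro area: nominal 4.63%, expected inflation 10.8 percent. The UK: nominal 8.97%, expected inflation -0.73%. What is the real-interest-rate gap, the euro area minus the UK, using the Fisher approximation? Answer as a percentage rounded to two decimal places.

The euro area: 4.63% − 10.8% = -6.170%
The UK: 8.97% − (-0.73%) = 9.700%
Differential = -15.870% → -15.87%.

-15.87%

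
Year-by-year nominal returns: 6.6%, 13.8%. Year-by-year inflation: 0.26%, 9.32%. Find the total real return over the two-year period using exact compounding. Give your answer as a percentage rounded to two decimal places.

10.68%

Compound the nominal returns: 1.0660 × 1.1380 = 1.213108.
Compound inflation: 1.0026 × 1.0932 = 1.096042.
Deflate: 1.213108 / 1.096042 = 1.106808.
Total real return = 1.106808 − 1 → 10.68%.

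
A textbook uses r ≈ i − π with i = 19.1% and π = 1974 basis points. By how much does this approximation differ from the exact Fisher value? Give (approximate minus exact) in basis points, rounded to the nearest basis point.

Approximate: r ≈ 19.100% − 19.740% = -0.6400%
Exact: (1 + 0.1910)/(1 + 0.1974) − 1 = -0.5345%
Error = -0.6400% − (-0.5345%) = -0.1055% → -11 basis points.

-11 basis points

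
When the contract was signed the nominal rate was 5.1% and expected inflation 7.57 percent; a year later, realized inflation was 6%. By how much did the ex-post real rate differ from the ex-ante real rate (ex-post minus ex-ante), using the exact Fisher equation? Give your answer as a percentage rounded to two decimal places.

Ex-ante: (1 + 0.0510)/(1 + 0.0757) − 1 = -2.2962%
Ex-post: (1 + 0.0510)/(1 + 0.0600) − 1 = -0.8491%
Difference (ex-post − ex-ante) = 1.4471% → 1.45%.

1.45%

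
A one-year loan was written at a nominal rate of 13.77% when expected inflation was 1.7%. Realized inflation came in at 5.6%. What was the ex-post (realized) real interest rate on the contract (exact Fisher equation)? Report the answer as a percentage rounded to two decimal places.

Ex-post: (1 + 0.1377)/(1 + 0.0560) − 1 = 7.7367%
So the realized real rate is 7.74%.

7.74%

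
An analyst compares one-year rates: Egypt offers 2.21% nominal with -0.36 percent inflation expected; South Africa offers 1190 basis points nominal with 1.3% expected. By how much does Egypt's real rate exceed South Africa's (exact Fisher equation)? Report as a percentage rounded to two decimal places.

-7.88%

Egypt: (1 + 0.0221)/(1 − 0.0036) − 1 = 2.5793%
South Africa: (1 + 0.1190)/(1 + 0.0130) − 1 = 10.4640%
Differential = 2.5793% − 10.4640% = -7.8847% → -7.88%.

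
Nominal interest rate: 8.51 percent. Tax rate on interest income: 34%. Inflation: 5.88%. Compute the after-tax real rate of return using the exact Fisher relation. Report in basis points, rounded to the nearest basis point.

-25 basis points

After-tax nominal return = 8.51% × (1 − 0.34) = 5.6166%.
1 + r = 1.056166 / 1.05880 = 0.997512
After-tax real rate = 0.997512 − 1 → -25 basis points.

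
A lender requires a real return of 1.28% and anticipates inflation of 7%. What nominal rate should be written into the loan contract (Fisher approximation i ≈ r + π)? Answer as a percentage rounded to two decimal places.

8.28%

i ≈ r + π = 1.28% + 7% = 8.28%.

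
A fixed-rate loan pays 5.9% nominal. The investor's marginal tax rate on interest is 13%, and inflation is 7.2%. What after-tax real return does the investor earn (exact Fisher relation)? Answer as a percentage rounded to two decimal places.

-1.93%

After-tax nominal return = 5.9% × (1 − 0.13) = 5.1330%.
1 + r = 1.05133 / 1.07200 = 0.980718
After-tax real rate = 0.980718 − 1 → -1.93%.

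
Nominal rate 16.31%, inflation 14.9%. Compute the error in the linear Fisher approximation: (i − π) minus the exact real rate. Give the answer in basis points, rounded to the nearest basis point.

Approximate: r ≈ 16.310% − 14.900% = 1.4100%
Exact: (1 + 0.1631)/(1 + 0.1490) − 1 = 1.2272%
Error = 1.4100% − 1.2272% = 0.1828% → 18 basis points.

18 basis points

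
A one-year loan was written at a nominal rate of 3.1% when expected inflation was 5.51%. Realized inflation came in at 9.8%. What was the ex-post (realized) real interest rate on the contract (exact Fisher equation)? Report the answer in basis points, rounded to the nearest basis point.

Ex-post: (1 + 0.0310)/(1 + 0.0980) − 1 = -6.1020%
So the realized real rate is -610 basis points.

-610 basis points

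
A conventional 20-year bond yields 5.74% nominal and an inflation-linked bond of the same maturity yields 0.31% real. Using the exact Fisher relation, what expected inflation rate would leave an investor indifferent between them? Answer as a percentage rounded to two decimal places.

5.41%

(1 + π) = (1 + i)/(1 + r) = 1.05740 / 1.00310 = 1.054132
Break-even inflation = 1.054132 − 1 → 5.41%.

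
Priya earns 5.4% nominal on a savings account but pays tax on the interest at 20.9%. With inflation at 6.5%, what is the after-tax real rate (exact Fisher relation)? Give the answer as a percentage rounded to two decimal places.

After-tax nominal return = 5.4% × (1 − 0.209) = 4.2714%.
1 + r = 1.042714 / 1.06500 = 0.979074
After-tax real rate = 0.979074 − 1 → -2.09%.

-2.09%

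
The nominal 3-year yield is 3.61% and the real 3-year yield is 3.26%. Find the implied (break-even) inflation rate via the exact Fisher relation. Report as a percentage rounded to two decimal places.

(1 + π) = (1 + i)/(1 + r) = 1.03610 / 1.03260 = 1.003390
Break-even inflation = 1.003390 − 1 → 0.34%.

0.34%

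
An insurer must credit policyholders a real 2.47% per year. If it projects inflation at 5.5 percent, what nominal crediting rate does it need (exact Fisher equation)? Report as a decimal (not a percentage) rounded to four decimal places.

0.0811

(1 + i) = (1 + r)(1 + π) = 1.02470 × 1.05500 = 1.0810585
i = 1.0810585 − 1, so the required nominal rate is 0.0811.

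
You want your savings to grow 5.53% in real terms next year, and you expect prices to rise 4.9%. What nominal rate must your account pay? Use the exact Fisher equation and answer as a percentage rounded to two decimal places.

(1 + i) = (1 + r)(1 + π) = 1.05530 × 1.04900 = 1.1070097
i = 1.1070097 − 1, so the required nominal rate is 10.70%.

10.70%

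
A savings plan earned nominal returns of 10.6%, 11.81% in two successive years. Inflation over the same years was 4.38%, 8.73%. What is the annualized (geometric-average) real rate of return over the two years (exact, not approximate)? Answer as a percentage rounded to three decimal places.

Compound the nominal returns: 1.1060 × 1.1181 = 1.23661860.
Compound inflation: 1.0438 × 1.0873 = 1.13492374.
Deflate: 1.23661860 / 1.13492374 = 1.08960502.
Annualized real rate = 1.08960502^(1/2) − 1 = 4.3841% → 4.384%.

4.384%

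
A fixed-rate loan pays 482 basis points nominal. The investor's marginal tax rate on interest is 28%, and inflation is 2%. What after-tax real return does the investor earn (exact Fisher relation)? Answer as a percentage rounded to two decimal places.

1.44%

After-tax nominal return = 4.82% × (1 − 0.28) = 3.4704%.
1 + r = 1.034704 / 1.02000 = 1.014416
After-tax real rate = 1.014416 − 1 → 1.44%.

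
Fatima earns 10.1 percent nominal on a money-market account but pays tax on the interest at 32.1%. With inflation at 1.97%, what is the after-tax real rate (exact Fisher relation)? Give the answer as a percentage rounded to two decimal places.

4.79%

After-tax nominal return = 10.1% × (1 − 0.321) = 6.8579%.
1 + r = 1.068579 / 1.01970 = 1.047935
After-tax real rate = 1.047935 − 1 → 4.79%.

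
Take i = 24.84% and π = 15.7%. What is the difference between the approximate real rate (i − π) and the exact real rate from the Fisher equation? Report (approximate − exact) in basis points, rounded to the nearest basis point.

Approximate: r ≈ 24.840% − 15.700% = 9.1400%
Exact: (1 + 0.2484)/(1 + 0.1570) − 1 = 7.8997%
Error = 9.1400% − 7.8997% = 1.2403% → 124 basis points.

124 basis points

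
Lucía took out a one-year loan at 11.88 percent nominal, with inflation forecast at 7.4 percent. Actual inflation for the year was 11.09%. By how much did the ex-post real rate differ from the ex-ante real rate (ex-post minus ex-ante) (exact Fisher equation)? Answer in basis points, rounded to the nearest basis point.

-346 basis points

Ex-ante: (1 + 0.1188)/(1 + 0.0740) − 1 = 4.1713%
Ex-post: (1 + 0.1188)/(1 + 0.1109) − 1 = 0.7111%
Difference (ex-post − ex-ante) = -3.4602% → -346 basis points.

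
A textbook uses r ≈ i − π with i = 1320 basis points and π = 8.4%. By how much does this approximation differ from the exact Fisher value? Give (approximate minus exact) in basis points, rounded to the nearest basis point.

Approximate: r ≈ 13.200% − 8.400% = 4.8000%
Exact: (1 + 0.1320)/(1 + 0.0840) − 1 = 4.4280%
Error = 4.8000% − 4.4280% = 0.3720% → 37 basis points.

37 basis points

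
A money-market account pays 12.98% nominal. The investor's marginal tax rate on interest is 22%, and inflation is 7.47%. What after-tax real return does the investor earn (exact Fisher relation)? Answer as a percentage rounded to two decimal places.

After-tax nominal return = 12.98% × (1 − 0.22) = 10.1244%.
1 + r = 1.101244 / 1.07470 = 1.024699
After-tax real rate = 1.024699 − 1 → 2.47%.

2.47%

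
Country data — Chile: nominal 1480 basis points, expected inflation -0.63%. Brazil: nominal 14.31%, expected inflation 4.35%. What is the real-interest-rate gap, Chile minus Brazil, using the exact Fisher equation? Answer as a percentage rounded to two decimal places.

5.98%

Chile: (1 + 0.1480)/(1 − 0.0063) − 1 = 15.5278%
Brazil: (1 + 0.1431)/(1 + 0.0435) − 1 = 9.5448%
Differential = 15.5278% − 9.5448% = 5.9830% → 5.98%.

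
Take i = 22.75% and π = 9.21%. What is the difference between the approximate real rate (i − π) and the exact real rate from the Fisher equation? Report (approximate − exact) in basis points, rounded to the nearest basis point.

114 basis points

Approximate: r ≈ 22.750% − 9.210% = 13.5400%
Exact: (1 + 0.2275)/(1 + 0.0921) − 1 = 12.3981%
Error = 13.5400% − 12.3981% = 1.1419% → 114 basis points.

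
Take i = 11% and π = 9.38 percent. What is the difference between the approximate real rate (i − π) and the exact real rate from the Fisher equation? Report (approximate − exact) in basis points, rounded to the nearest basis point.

14 basis points

Approximate: r ≈ 11.000% − 9.380% = 1.6200%
Exact: (1 + 0.1100)/(1 + 0.0938) − 1 = 1.4811%
Error = 1.6200% − 1.4811% = 0.1389% → 14 basis points.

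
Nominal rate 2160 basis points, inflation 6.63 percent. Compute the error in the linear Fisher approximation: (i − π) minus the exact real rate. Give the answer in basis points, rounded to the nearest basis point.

Approximate: r ≈ 21.600% − 6.630% = 14.9700%
Exact: (1 + 0.2160)/(1 + 0.0663) − 1 = 14.0392%
Error = 14.9700% − 14.0392% = 0.9308% → 93 basis points.

93 basis points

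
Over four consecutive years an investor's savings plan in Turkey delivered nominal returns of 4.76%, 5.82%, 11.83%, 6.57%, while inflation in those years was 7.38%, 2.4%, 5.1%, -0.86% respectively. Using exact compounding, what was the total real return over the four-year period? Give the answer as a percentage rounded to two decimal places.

15.31%

Compound the nominal returns: 1.0476 × 1.0582 × 1.1183 × 1.0657 = 1.321163.
Compound inflation: 1.0738 × 1.0240 × 1.0510 × 0.9914 = 1.145711.
Deflate: 1.321163 / 1.145711 = 1.153139.
Total real return = 1.153139 − 1 → 15.31%.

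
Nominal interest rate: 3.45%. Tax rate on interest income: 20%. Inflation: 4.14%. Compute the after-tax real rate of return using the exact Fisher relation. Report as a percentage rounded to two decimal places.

After-tax nominal return = 3.45% × (1 − 0.2) = 2.7600%.
1 + r = 1.02760 / 1.04140 = 0.986749
After-tax real rate = 0.986749 − 1 → -1.33%.

-1.33%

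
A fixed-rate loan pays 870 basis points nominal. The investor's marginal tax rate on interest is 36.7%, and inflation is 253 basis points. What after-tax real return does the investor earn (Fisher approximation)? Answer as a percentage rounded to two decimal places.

2.98%

After-tax nominal return = 8.7% × (1 − 0.367) = 5.5071%.
r ≈ 5.5071% − 2.53% → 2.98%.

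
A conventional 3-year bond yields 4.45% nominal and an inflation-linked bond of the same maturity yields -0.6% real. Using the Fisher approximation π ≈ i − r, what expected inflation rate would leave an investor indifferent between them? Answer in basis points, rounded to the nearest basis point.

505 basis points

π ≈ i − r = 4.45% − (-0.6%) → 505 basis points.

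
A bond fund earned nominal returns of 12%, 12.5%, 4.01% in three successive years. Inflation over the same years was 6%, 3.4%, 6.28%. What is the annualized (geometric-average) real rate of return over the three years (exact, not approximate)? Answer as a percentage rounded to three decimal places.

Nominal growth factor = 1.1200 × 1.1250 × 1.0401 = 1.31052600
Price-level growth factor = 1.0600 × 1.0340 × 1.0628 = 1.16487131
Real growth factor = 1.31052600 / 1.16487131 = 1.12503930
Annualized real rate = 1.12503930^(1/3) − 1 = 4.0054% → 4.005%.

4.005%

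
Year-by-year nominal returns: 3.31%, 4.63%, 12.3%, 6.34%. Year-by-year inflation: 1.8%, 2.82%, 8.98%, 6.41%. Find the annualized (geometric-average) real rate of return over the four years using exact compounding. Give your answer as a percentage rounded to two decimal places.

Compound the nominal returns: 1.0331 × 1.0463 × 1.1230 × 1.0634 = 1.29084768.
Compound inflation: 1.0180 × 1.0282 × 1.0898 × 1.0641 = 1.21382094.
Deflate: 1.29084768 / 1.21382094 = 1.06345808.
Annualized real rate = 1.06345808^(1/4) − 1 = 1.5500% → 1.55%.

1.55%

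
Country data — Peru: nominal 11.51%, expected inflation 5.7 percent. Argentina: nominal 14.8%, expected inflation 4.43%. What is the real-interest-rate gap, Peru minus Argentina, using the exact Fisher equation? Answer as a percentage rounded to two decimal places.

-4.43%

Peru: (1 + 0.1151)/(1 + 0.0570) − 1 = 5.4967%
Argentina: (1 + 0.1480)/(1 + 0.0443) − 1 = 9.9301%
Differential = 5.4967% − 9.9301% = -4.4334% → -4.43%.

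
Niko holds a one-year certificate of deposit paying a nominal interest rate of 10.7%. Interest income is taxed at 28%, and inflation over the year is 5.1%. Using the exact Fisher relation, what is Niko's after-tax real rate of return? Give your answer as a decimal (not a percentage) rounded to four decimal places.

0.0248

After-tax nominal return = 10.7% × (1 − 0.28) = 7.7040%.
1 + r = 1.07704 / 1.05100 = 1.024776
After-tax real rate = 1.024776 − 1 → 0.0248.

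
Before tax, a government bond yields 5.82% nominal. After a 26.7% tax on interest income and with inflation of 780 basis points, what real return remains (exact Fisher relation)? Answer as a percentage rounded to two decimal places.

-3.28%

After-tax nominal return = 5.82% × (1 − 0.267) = 4.26606%.
1 + r = 1.0426606 / 1.07800 = 0.967218
After-tax real rate = 0.967218 − 1 → -3.28%.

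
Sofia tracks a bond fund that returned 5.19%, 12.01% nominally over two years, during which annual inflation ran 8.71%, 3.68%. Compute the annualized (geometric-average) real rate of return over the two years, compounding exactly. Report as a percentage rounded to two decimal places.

Nominal growth factor = 1.0519 × 1.1201 = 1.17823319
Price-level growth factor = 1.0871 × 1.0368 = 1.12710528
Real growth factor = 1.17823319 / 1.12710528 = 1.04536214
Annualized real rate = 1.04536214^(1/2) − 1 = 2.2430% → 2.24%.

2.24%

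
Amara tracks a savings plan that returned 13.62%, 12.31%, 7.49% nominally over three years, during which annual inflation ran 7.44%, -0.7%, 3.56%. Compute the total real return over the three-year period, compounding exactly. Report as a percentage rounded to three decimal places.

24.146%

Compound the nominal returns: 1.1362 × 1.1231 × 1.0749 = 1.371644.
Compound inflation: 1.0744 × 0.9930 × 1.0356 = 1.104860.
Deflate: 1.371644 / 1.104860 = 1.241464.
Total real return = 1.241464 − 1 → 24.146%.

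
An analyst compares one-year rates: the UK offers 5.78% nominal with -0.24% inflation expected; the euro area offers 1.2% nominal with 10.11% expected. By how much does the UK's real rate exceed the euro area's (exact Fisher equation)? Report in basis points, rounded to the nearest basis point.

1413 basis points

The UK: (1 + 0.0578)/(1 − 0.0024) − 1 = 6.0345%
The euro area: (1 + 0.0120)/(1 + 0.1011) − 1 = -8.0919%
Differential = 6.0345% − (-8.0919%) = 14.1264% → 1413 basis points.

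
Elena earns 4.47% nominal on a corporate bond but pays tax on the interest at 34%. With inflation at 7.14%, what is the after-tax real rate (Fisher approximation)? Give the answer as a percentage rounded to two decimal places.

After-tax nominal return = 4.47% × (1 − 0.34) = 2.9502%.
r ≈ 2.9502% − 7.14% → -4.19%.

-4.19%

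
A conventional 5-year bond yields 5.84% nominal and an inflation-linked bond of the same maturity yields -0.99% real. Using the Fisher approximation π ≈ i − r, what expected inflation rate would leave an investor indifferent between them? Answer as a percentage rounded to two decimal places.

π ≈ i − r = 5.84% − (-0.99%) → 6.83%.

6.83%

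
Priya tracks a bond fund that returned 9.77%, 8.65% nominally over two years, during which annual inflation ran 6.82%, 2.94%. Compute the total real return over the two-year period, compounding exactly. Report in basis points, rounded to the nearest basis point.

Nominal growth factor = 1.0977 × 1.0865 = 1.192651
Price-level growth factor = 1.0682 × 1.0294 = 1.099605
Real growth factor = 1.192651 / 1.099605 = 1.084618
Total real return = 1.084618 − 1 → 846 basis points.

846 basis points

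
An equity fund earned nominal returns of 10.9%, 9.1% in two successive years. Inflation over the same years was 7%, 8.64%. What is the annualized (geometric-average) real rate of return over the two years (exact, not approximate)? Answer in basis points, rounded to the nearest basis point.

202 basis points

Compound the nominal returns: 1.1090 × 1.0910 = 1.20991900.
Compound inflation: 1.0700 × 1.0864 = 1.16244800.
Deflate: 1.20991900 / 1.16244800 = 1.04083710.
Annualized real rate = 1.04083710^(1/2) − 1 = 2.0214% → 202 basis points.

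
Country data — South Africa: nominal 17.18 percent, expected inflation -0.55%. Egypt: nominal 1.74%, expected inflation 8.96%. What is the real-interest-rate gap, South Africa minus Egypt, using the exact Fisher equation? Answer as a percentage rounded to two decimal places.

South Africa: (1 + 0.1718)/(1 − 0.0055) − 1 = 17.8281%
Egypt: (1 + 0.0174)/(1 + 0.0896) − 1 = -6.6263%
Differential = 17.8281% − (-6.6263%) = 24.4543% → 24.45%.

24.45%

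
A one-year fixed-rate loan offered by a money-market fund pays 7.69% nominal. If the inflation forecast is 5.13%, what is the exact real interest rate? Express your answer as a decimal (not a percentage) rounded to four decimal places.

By the Fisher relation, 1 + r = (1 + i)/(1 + π).
1 + r = 1.07690 / 1.05130 = 1.024351
r = 1.024351 − 1 = 2.4351%, i.e. 0.0244.

0.0244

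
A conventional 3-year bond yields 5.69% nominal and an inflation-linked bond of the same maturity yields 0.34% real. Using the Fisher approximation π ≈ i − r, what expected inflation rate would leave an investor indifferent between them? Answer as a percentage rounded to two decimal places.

5.35%

π ≈ i − r = 5.69% − 0.34% → 5.35%.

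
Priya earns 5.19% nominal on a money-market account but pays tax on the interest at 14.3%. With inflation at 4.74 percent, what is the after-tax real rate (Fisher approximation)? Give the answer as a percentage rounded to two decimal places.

After-tax nominal return = 5.19% × (1 − 0.143) = 4.44783%.
r ≈ 4.44783% − 4.74% → -0.29%.

-0.29%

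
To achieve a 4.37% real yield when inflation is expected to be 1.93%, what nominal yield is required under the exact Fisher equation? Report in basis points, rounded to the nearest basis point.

638 basis points

(1 + i) = (1 + r)(1 + π) = 1.04370 × 1.01930 = 1.06384341
i = 1.06384341 − 1, so the required nominal rate is 638 basis points.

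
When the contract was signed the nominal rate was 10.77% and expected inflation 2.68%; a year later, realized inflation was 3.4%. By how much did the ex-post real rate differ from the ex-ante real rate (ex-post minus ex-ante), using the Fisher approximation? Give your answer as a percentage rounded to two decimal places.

-0.72%

Ex-ante: 10.77% − 2.68% = 8.090%
Ex-post: 10.77% − 3.4% = 7.370%
Difference (ex-post − ex-ante) = -0.7200% → -0.72%.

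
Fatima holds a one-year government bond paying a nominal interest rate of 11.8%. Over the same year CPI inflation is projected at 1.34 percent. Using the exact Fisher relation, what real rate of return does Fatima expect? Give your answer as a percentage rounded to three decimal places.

By the Fisher relation, 1 + r = (1 + i)/(1 + π).
1 + r = 1.11800 / 1.01340 = 1.103217
r = 1.103217 − 1 = 10.3217%, i.e. 10.322%.

10.322%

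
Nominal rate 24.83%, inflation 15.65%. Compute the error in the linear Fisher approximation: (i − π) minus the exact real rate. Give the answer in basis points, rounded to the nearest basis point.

124 basis points

Approximate: r ≈ 24.830% − 15.650% = 9.1800%
Exact: (1 + 0.2483)/(1 + 0.1565) − 1 = 7.9377%
Error = 9.1800% − 7.9377% = 1.2423% → 124 basis points.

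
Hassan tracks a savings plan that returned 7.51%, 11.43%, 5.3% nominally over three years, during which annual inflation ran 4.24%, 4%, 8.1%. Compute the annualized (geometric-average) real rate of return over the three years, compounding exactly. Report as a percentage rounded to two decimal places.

Compound the nominal returns: 1.0751 × 1.1143 × 1.0530 = 1.26147708.
Compound inflation: 1.0424 × 1.0400 × 1.0810 = 1.17190778.
Deflate: 1.26147708 / 1.17190778 = 1.07643033.
Annualized real rate = 1.07643033^(1/3) − 1 = 2.4854% → 2.49%.

2.49%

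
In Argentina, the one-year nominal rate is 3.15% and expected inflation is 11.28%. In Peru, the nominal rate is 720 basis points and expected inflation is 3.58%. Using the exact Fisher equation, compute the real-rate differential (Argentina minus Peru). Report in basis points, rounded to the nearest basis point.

Argentina: (1 + 0.0315)/(1 + 0.1128) − 1 = -7.3059%
Peru: (1 + 0.0720)/(1 + 0.0358) − 1 = 3.4949%
Differential = -7.3059% − 3.4949% = -10.8008% → -1080 basis points.

-1080 basis points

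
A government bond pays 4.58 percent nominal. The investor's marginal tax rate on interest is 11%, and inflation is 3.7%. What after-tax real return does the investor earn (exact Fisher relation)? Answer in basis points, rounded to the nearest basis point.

36 basis points

After-tax nominal return = 4.58% × (1 − 0.11) = 4.0762%.
1 + r = 1.040762 / 1.03700 = 1.003628
After-tax real rate = 1.003628 − 1 → 36 basis points.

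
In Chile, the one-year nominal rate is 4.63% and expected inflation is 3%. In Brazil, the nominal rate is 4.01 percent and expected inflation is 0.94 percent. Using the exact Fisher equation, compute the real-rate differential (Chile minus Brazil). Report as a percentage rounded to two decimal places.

-1.46%

Chile: (1 + 0.0463)/(1 + 0.0300) − 1 = 1.5825%
Brazil: (1 + 0.0401)/(1 + 0.0094) − 1 = 3.0414%
Differential = 1.5825% − 3.0414% = -1.4589% → -1.46%.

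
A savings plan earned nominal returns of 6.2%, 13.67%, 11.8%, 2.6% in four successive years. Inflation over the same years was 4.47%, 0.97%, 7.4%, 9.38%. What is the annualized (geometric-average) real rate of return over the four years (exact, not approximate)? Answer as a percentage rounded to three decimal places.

Compound the nominal returns: 1.0620 × 1.1367 × 1.1180 × 1.0260 = 1.38471227.
Compound inflation: 1.0447 × 1.0097 × 1.0740 × 1.0938 = 1.23915648.
Deflate: 1.38471227 / 1.23915648 = 1.11746361.
Annualized real rate = 1.11746361^(1/4) − 1 = 2.8154% → 2.815%.

2.815%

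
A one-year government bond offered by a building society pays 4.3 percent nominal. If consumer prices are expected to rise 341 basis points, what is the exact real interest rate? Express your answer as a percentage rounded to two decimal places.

0.86%

By the Fisher relation, 1 + r = (1 + i)/(1 + π).
1 + r = 1.04300 / 1.03410 = 1.008607
r = 1.008607 − 1 = 0.8607%, i.e. 0.86%.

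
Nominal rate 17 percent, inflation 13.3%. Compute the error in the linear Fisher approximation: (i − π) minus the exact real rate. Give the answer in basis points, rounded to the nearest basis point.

43 basis points

Approximate: r ≈ 17.000% − 13.300% = 3.7000%
Exact: (1 + 0.1700)/(1 + 0.1330) − 1 = 3.2657%
Error = 3.7000% − 3.2657% = 0.4343% → 43 basis points.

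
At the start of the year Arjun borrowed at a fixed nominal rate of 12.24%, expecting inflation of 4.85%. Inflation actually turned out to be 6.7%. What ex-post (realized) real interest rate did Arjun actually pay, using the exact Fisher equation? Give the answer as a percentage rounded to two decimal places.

Ex-post: (1 + 0.1224)/(1 + 0.0670) − 1 = 5.1921%
So the realized real rate is 5.19%.

5.19%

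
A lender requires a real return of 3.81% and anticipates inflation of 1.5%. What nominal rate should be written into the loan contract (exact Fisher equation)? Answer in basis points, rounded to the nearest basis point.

(1 + i) = (1 + r)(1 + π) = 1.03810 × 1.01500 = 1.0536715
i = 1.0536715 − 1, so the required nominal rate is 537 basis points.

537 basis points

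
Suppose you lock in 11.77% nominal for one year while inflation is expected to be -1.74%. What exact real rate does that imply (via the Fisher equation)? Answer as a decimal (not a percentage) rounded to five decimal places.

By the Fisher equation, 1 + r = (1 + i)/(1 + π).
1 + r = 1.11770 / 0.98260 = 1.137492
r = 1.137492 − 1 = 13.7492%, i.e. 0.13749.

0.13749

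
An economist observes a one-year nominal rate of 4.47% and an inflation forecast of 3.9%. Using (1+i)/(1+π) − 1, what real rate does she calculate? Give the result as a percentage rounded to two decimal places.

0.55%

By the Fisher relation, 1 + r = (1 + i)/(1 + π).
1 + r = 1.04470 / 1.03900 = 1.005486
r = 1.005486 − 1 = 0.5486%, i.e. 0.55%.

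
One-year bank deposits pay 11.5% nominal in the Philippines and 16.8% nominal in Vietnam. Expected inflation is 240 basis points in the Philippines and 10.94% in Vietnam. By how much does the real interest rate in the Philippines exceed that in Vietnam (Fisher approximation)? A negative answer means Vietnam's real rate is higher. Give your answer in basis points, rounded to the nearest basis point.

324 basis points

The Philippines: 11.5% − 2.4% = 9.100%
Vietnam: 16.8% − 10.94% = 5.860%
Differential = 3.240% → 324 basis points.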